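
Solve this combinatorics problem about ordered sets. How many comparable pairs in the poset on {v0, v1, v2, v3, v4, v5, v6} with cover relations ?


A comparable pair {a,b} has a < b or b < a in the order.
Count unordered pairs where one element is strictly below the other.
Total comparable pairs: 0


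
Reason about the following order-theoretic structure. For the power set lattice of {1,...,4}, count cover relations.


A cover relation a -< b holds when a < b with no c strictly between.
Cover relations:
  {} -< {1}
  {} -< {2}
  {} -< {3}
  {} -< {4}
  {1} -< {1,2}
  {1} -< {1,3}
  {1} -< {1,4}
  {2} -< {1,2}
  ...24 more
Total: 32


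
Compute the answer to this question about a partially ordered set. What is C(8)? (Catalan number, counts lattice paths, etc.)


C(n) = C(2n, n) / (n+1).
C(16, 8) = 12870
C(8) = 12870 / 9 = 1430


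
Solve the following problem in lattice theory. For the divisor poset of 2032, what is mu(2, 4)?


In a divisor lattice, mu(a,b) = mu(b/a) where mu is the classical Mobius function.
b/a = 4/2 = 2
Prime factorization of 2: primes [2]
2 is squarefree with 1 prime factor(s), so mu(2) = (-1)^1 = -1


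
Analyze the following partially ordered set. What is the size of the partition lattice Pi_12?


B(n) = number of set partitions of an n-element set.
B(n) satisfies the recurrence: B(n+1) = sum_k C(n,k)*B(k).
B(12) = 4213597


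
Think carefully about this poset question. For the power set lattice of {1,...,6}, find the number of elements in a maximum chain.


A chain is a totally ordered subset; we count the number of elements in a maximum chain.
Compute, for each element x, the size of the longest chain ending at x:
  {}: 1
  {1}: 2
  {2}: 2
  {3}: 2
  {4}: 2
  {5}: 2
  ...
A maximum chain: {} < {1} < {1,2} < {1,2,3} < {1,2,3,4} < {1,2,3,4,5} < {1,2,3,4,5,6}
Number of elements in the longest chain: 7


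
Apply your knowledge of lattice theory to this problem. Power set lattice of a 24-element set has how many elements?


Power set = 2^n.
2^24 = 16777216


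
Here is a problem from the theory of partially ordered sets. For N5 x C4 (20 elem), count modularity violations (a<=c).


Modular law: if a <= c then a v (b ^ c) = (a v b) ^ c.
Check all triples (a,b,c) with a <= c among 20 elements.
  e.g. a=(a,0), b=(c,0), c=(b,0): lhs=(a,0) != rhs=(b,0)
  e.g. a=(a,0), b=(c,1), c=(b,0): lhs=(a,0) != rhs=(b,0)
Total violating triples: 40


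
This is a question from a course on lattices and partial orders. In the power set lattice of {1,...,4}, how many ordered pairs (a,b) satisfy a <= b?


The order relation is {(a,b) : a <= b}, reflexive so it includes (a,a).
Examples: ({},{}), ({},{1,2}), ({},{1,2,3}), ({},{1,2,3,4}), ({},{1,2,4}), ...
Total ordered pairs: 81


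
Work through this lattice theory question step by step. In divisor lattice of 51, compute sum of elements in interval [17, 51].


Interval [17,51] in divisors of 51: [17, 51]
Sum = 68


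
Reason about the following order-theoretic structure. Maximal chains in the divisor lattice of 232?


A maximal chain goes from the minimum element to a maximal element via cover relations.
Counting all min-to-max paths in the cover graph.
Total maximal chains: 4


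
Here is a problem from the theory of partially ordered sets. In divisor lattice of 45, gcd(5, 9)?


Meet=gcd.
gcd(5,9)=1


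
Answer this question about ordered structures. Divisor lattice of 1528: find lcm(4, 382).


In a divisor lattice, join = lcm (least common multiple).
gcd(4,382) = 2
lcm(4,382) = 4*382/gcd = 1528/2 = 764


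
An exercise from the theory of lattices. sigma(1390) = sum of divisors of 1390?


sigma(n) = sum of divisors.
Divisors of 1390: [1, 2, 5, 10, 139, 278, 695, 1390]
Sum = 2520


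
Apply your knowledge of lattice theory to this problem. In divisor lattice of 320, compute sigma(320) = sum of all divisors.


sigma(n) = sum of divisors.
Divisors of 320: [1, 2, 4, 5, 8, 10, 16, 20, 32, 40, 64, 80, 160, 320]
Sum = 762


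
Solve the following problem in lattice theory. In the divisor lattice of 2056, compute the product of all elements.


Divisors of 2056: [1, 2, 4, 8, 257, 514, 1028, 2056]
Product = n^(d(n)/2) = 2056^(8/2)
Product = 17868678762496


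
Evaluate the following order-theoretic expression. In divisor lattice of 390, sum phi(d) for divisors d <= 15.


Divisors of 390 up to 15: [1, 2, 3, 5, 6, 10, 13, 15]
phi values: [1, 1, 2, 4, 2, 4, 12, 8]
Sum = 34


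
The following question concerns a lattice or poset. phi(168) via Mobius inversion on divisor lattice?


phi(n) = n * prod_{p|n} (1 - 1/p).
Prime divisors of 168: [2, 3, 7]
phi(168) = 168 * (1 - 1/2) * (1 - 1/3) * (1 - 1/7)
phi(168) = 48


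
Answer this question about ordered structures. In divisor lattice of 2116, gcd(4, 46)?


Meet=gcd.
gcd(4,46)=2


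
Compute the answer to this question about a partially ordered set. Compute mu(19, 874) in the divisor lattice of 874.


In a divisor lattice, mu(a,b) = mu(b/a) where mu is the classical Mobius function.
b/a = 874/19 = 46
Prime factorization of 46: primes [2, 23]
46 is squarefree with 2 prime factor(s), so mu(46) = (-1)^2 = 1


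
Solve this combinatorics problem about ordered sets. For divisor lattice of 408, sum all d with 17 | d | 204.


Interval [17,204] in divisors of 408: [17, 34, 51, 68, 102, 204]
Sum = 476


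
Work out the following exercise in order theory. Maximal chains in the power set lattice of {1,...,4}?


A maximal chain goes from the minimum element to a maximal element via cover relations.
Counting all min-to-max paths in the cover graph.
Total maximal chains: 24


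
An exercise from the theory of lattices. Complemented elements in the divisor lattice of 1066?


An element a is complemented if some b has a meet b = bottom, a join b = top.
a is complemented iff gcd(a, n/a)=1, i.e. a is a unitary divisor of 1066.
Complemented elements: 1, 2, 13, 26, 41, 82, ... (2 more)
Count: 8


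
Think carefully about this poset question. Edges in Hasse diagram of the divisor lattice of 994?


A cover relation a -< b holds when a < b with no c strictly between.
Cover relations:
  1 -< 2
  1 -< 7
  1 -< 71
  2 -< 14
  2 -< 142
  7 -< 14
  7 -< 497
  14 -< 994
  ...4 more
Total: 12


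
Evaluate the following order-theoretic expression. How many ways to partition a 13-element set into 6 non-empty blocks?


S(n,k) = k*S(n-1,k) + S(n-1,k-1).
S(12,6) = 1323652, S(12,5) = 1379400
S(13,6) = 6*1323652 + 1379400 = 7941912 + 1379400
S(13,6) = 9321312


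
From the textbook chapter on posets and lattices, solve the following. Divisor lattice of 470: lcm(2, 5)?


Join=lcm.
gcd(2,5)=1
lcm=10


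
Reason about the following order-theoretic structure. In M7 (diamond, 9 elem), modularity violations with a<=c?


Modular law: if a <= c then a v (b ^ c) = (a v b) ^ c.
Check all triples (a,b,c) with a <= c among 9 elements.
This lattice is modular (diamonds M_m and their chain-products are modular).
Total violating triples: 0


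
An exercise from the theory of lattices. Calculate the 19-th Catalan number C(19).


C(n) = C(2n, n) / (n+1).
C(38, 19) = 35345263800
C(19) = 35345263800 / 20 = 1767263190


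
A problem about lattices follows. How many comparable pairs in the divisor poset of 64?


A comparable pair {a,b} has a < b or b < a in the order.
Count unordered pairs where one element is strictly below the other.
Examples: {1,2}, {1,4}, {1,8}, {1,16}, ...
Total comparable pairs: 21


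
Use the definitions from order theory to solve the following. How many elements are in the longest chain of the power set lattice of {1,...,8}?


A chain is a totally ordered subset; we count the number of elements in a maximum chain.
Compute, for each element x, the size of the longest chain ending at x:
  {}: 1
  {1}: 2
  {2}: 2
  {3}: 2
  {4}: 2
  {5}: 2
  ...
A maximum chain: {} < {1} < {1,2} < {1,2,3} < {1,2,3,4} < {1,2,3,4,5} < {1,2,3,4,5,6} < {1,2,3,4,5,6,7} < {1,2,3,4,5,6,7,8}
Number of elements in the longest chain: 9


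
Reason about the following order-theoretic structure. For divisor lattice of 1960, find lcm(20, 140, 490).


In a divisor lattice, join = lcm (least common multiple).
Compute lcm iteratively: start with first element, then lcm(current, next).
Elements: [20, 140, 490]
lcm(20,140) = 140
lcm(140,490) = 980
Final lcm = 980


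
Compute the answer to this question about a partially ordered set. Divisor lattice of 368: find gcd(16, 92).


In a divisor lattice, meet = gcd (greatest common divisor).
By Euclidean algorithm or factoring: gcd(16,92) = 4


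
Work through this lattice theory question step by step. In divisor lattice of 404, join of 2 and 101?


In a divisor lattice, join = lcm (least common multiple).
gcd(2,101) = 1
lcm(2,101) = 2*101/gcd = 202/1 = 202


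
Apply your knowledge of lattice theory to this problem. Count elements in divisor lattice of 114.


Divisors of 114: [1, 2, 3, 6, 19, 38, 57, 114]
Count: 8


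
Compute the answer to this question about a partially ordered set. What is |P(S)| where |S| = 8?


Power set = 2^n.
2^8 = 256


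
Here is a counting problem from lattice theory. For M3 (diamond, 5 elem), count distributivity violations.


Distributive law: a ^ (b v c) = (a ^ b) v (a ^ c).
Check all 5^3 = 125 ordered triples (a,b,c).
  e.g. a=a1, b=a2, c=a3: lhs=a1 != rhs=0
  e.g. a=a1, b=a3, c=a2: lhs=a1 != rhs=0
Total violating triples: 6


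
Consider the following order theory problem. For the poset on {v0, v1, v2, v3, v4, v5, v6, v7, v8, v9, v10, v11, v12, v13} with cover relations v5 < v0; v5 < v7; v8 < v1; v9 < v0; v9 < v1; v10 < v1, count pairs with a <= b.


The order relation is {(a,b) : a <= b}, reflexive so it includes (a,a).
Examples: (v0,v0), (v1,v1), (v10,v1), (v10,v10), (v11,v11), ...
Total ordered pairs: 20


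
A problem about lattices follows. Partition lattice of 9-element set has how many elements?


B(n) = number of set partitions of an n-element set.
B(n) satisfies the recurrence: B(n+1) = sum_k C(n,k)*B(k).
B(9) = 21147


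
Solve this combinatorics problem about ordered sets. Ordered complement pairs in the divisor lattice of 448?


Complement pair (a,b): a meet b = bottom, a join b = top.
Here: gcd(a,b)=1 and lcm(a,b)=448, i.e. a*b=448 with a,b coprime.
Pairs found: (1,448), (7,64), (64,7), (448,1)
Total ordered pairs: 4


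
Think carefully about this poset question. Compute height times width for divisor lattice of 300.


Height = length of longest chain minus 1; width = size of largest antichain.
A maximum chain: 1 | 5 | 25 | 75 | 150 | 300  (height 5).
A maximum antichain: {4, 6, 10, 15, 25}  (width 5).
Product = 5 * 5 = 25


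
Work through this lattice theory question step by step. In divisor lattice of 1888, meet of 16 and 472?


In a divisor lattice, meet = gcd (greatest common divisor).
By Euclidean algorithm or factoring: gcd(16,472) = 8


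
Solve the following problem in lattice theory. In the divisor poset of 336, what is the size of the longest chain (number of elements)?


A chain is a totally ordered subset; we count the number of elements in a maximum chain.
Compute, for each element x, the size of the longest chain ending at x:
  1: 1
  2: 2
  3: 2
  7: 2
  4: 3
  6: 3
  ...
A maximum chain: 1 < 2 < 4 < 8 < 16 < 48 < 336
Number of elements in the longest chain: 7


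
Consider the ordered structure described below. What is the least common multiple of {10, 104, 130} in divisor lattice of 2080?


In a divisor lattice, join = lcm (least common multiple).
Compute lcm iteratively: start with first element, then lcm(current, next).
Elements: [10, 104, 130]
lcm(10,104) = 520
lcm(520,130) = 520
Final lcm = 520


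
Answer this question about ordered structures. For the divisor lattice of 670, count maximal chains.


A maximal chain goes from the minimum element to a maximal element via cover relations.
Counting all min-to-max paths in the cover graph.
Total maximal chains: 6


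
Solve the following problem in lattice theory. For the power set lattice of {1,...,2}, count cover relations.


A cover relation a -< b holds when a < b with no c strictly between.
Cover relations:
  {} -< {1}
  {} -< {2}
  {1} -< {1,2}
  {2} -< {1,2}
Total: 4


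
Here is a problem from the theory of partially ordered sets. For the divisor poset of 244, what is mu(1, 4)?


In a divisor lattice, mu(a,b) = mu(b/a) where mu is the classical Mobius function.
b/a = 4/1 = 4
Prime factorization of 4: primes [2]
4 is not squarefree, so mu(4) = 0


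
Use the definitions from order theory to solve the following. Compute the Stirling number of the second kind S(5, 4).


S(n,k) = k*S(n-1,k) + S(n-1,k-1).
S(4,4) = 1, S(4,3) = 6
S(5,4) = 4*1 + 6 = 4 + 6
S(5,4) = 10


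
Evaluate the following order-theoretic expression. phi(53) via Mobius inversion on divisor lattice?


phi(n) = n * prod_{p|n} (1 - 1/p).
Prime divisors of 53: [53]
phi(53) = 53 * (1 - 1/53)
phi(53) = 52


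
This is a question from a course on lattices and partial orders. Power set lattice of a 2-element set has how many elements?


Power set = 2^n.
2^2 = 4


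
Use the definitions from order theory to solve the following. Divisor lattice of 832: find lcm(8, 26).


In a divisor lattice, join = lcm (least common multiple).
gcd(8,26) = 2
lcm(8,26) = 8*26/gcd = 208/2 = 104


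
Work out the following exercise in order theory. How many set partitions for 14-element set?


B(n) = number of set partitions of an n-element set.
B(n) satisfies the recurrence: B(n+1) = sum_k C(n,k)*B(k).
B(14) = 190899322


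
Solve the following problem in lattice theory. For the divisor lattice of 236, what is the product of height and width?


Height = length of longest chain minus 1; width = size of largest antichain.
A maximum chain: 1 | 59 | 118 | 236  (height 3).
A maximum antichain: {2, 59}  (width 2).
Product = 3 * 2 = 6


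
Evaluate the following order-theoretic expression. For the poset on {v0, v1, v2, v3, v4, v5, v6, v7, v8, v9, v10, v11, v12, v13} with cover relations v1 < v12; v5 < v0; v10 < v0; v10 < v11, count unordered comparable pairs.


A comparable pair {a,b} has a < b or b < a in the order.
Count unordered pairs where one element is strictly below the other.
Examples: {v0,v5}, {v0,v10}, {v1,v12}, {v10,v11}
Total comparable pairs: 4


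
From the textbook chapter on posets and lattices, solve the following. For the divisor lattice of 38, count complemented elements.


An element a is complemented if some b has a meet b = bottom, a join b = top.
a is complemented iff gcd(a, n/a)=1, i.e. a is a unitary divisor of 38.
Complemented elements: 1, 2, 19, 38
Count: 4


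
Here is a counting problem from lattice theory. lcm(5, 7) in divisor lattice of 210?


Join=lcm.
gcd(5,7)=1
lcm=35


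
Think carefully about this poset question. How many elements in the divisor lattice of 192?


Divisors of 192: [1, 2, 3, 4, 6, 8, 12, 16, 24, 32, 48, 64, 96, 192]
Count: 14


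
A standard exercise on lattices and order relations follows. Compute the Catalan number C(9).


C(n) = C(2n, n) / (n+1).
C(18, 9) = 48620
C(9) = 48620 / 10 = 4862


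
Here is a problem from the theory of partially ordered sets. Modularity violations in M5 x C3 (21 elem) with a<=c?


Modular law: if a <= c then a v (b ^ c) = (a v b) ^ c.
Check all triples (a,b,c) with a <= c among 21 elements.
This lattice is modular (diamonds M_m and their chain-products are modular).
Total violating triples: 0


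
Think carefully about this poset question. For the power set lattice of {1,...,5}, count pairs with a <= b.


The order relation is {(a,b) : a <= b}, reflexive so it includes (a,a).
Examples: ({},{}), ({},{1,2}), ({},{1,2,3}), ({},{1,2,3,4}), ({},{1,2,3,4,5}), ...
Total ordered pairs: 243


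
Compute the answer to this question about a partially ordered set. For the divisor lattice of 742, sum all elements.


sigma(n) = sum of divisors.
Divisors of 742: [1, 2, 7, 14, 53, 106, 371, 742]
Sum = 1296


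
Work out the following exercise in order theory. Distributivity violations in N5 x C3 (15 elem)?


Distributive law: a ^ (b v c) = (a ^ b) v (a ^ c).
Check all 15^3 = 3375 ordered triples (a,b,c).
  e.g. a=(b,0), b=(a,0), c=(c,0): lhs=(b,0) != rhs=(a,0)
  e.g. a=(b,0), b=(a,0), c=(c,1): lhs=(b,0) != rhs=(a,0)
Total violating triples: 54


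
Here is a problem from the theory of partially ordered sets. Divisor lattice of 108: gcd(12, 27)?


Meet=gcd.
gcd(12,27)=3


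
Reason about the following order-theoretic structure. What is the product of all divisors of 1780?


Divisors of 1780: [1, 2, 4, 5, 10, 20, 89, 178, 356, 445, 890, 1780]
Product = n^(d(n)/2) = 1780^(12/2)
Product = 31806802621504000000


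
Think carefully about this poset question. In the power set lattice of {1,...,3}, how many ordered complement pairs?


Complement pair (a,b): a meet b = bottom, a join b = top.
Here: A intersect B = {} and A union B = {1,...,3}.
Pairs found: ({},{1,2,3}), ({1},{2,3}), ({2},{1,3}), ({3},{1,2}), ... (4 more)
Total ordered pairs: 8


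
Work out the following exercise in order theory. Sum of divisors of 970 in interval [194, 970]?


Interval [194,970] in divisors of 970: [194, 970]
Sum = 1164


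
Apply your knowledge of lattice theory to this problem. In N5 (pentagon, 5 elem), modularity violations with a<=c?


Modular law: if a <= c then a v (b ^ c) = (a v b) ^ c.
Check all triples (a,b,c) with a <= c among 5 elements.
  e.g. a=a, b=c, c=b: lhs=a != rhs=b
Total violating triples: 1


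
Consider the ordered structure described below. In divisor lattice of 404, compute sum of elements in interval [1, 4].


Interval [1,4] in divisors of 404: [1, 2, 4]
Sum = 7


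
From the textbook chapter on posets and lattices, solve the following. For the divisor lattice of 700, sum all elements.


sigma(n) = sum of divisors.
Divisors of 700: [1, 2, 4, 5, 7, 10, 14, 20, 25, 28, 35, 50, 70, 100, 140, 175, 350, 700]
Sum = 1736


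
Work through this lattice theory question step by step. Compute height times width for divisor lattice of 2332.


Height = length of longest chain minus 1; width = size of largest antichain.
A maximum chain: 1 | 53 | 583 | 1166 | 2332  (height 4).
A maximum antichain: {4, 22, 106, 583}  (width 4).
Product = 4 * 4 = 16


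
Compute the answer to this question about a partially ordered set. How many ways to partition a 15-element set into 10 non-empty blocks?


S(n,k) = k*S(n-1,k) + S(n-1,k-1).
S(14,10) = 752752, S(14,9) = 5135130
S(15,10) = 10*752752 + 5135130 = 7527520 + 5135130
S(15,10) = 12662650


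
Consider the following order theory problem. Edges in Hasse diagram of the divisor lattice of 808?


A cover relation a -< b holds when a < b with no c strictly between.
Cover relations:
  1 -< 2
  1 -< 101
  2 -< 4
  2 -< 202
  4 -< 8
  4 -< 404
  8 -< 808
  101 -< 202
  ...2 more
Total: 10


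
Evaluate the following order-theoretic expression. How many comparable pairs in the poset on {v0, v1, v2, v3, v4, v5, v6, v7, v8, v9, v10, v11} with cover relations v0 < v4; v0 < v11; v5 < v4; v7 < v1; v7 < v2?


A comparable pair {a,b} has a < b or b < a in the order.
Count unordered pairs where one element is strictly below the other.
Examples: {v0,v4}, {v0,v11}, {v1,v7}, {v2,v7}, ...
Total comparable pairs: 5


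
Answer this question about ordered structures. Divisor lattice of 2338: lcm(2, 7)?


Join=lcm.
gcd(2,7)=1
lcm=14


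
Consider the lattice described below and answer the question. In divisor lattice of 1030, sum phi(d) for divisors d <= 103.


Divisors of 1030 up to 103: [1, 2, 5, 10, 103]
phi values: [1, 1, 4, 4, 102]
Sum = 112


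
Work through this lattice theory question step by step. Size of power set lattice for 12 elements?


Power set = 2^n.
2^12 = 4096


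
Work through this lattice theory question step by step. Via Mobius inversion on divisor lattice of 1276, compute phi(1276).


phi(n) = n * prod_{p|n} (1 - 1/p).
Prime divisors of 1276: [2, 11, 29]
phi(1276) = 1276 * (1 - 1/2) * (1 - 1/11) * (1 - 1/29)
phi(1276) = 560


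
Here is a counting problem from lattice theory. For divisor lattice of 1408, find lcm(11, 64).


In a divisor lattice, join = lcm (least common multiple).
Compute lcm iteratively: start with first element, then lcm(current, next).
Elements: [11, 64]
lcm(11,64) = 704
Final lcm = 704


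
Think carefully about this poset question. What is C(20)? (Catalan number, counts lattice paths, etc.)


C(n) = C(2n, n) / (n+1).
C(40, 20) = 137846528820
C(20) = 137846528820 / 21 = 6564120420


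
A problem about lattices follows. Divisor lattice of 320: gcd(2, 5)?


Meet=gcd.
gcd(2,5)=1


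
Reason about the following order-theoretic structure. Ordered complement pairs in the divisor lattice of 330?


Complement pair (a,b): a meet b = bottom, a join b = top.
Here: gcd(a,b)=1 and lcm(a,b)=330, i.e. a*b=330 with a,b coprime.
Pairs found: (1,330), (2,165), (3,110), (5,66), ... (12 more)
Total ordered pairs: 16


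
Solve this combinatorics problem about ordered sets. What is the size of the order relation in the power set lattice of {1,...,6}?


The order relation is {(a,b) : a <= b}, reflexive so it includes (a,a).
Examples: ({},{}), ({},{1,2}), ({},{1,2,3}), ({},{1,2,3,4}), ({},{1,2,3,4,5}), ...
Total ordered pairs: 729


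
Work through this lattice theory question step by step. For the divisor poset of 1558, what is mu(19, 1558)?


In a divisor lattice, mu(a,b) = mu(b/a) where mu is the classical Mobius function.
b/a = 1558/19 = 82
Prime factorization of 82: primes [2, 41]
82 is squarefree with 2 prime factor(s), so mu(82) = (-1)^2 = 1


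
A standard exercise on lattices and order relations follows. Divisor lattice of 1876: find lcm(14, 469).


In a divisor lattice, join = lcm (least common multiple).
gcd(14,469) = 7
lcm(14,469) = 14*469/gcd = 6566/7 = 938


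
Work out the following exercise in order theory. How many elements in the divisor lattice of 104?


Divisors of 104: [1, 2, 4, 8, 13, 26, 52, 104]
Count: 8


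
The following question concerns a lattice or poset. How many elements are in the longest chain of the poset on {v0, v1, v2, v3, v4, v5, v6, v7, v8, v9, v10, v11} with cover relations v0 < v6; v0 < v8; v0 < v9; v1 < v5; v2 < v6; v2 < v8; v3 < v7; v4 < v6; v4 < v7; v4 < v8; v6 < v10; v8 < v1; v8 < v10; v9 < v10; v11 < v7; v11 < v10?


A chain is a totally ordered subset; we count the number of elements in a maximum chain.
Compute, for each element x, the size of the longest chain ending at x:
  v0: 1
  v2: 1
  v3: 1
  v4: 1
  v11: 1
  v9: 2
  ...
A maximum chain: v0 < v8 < v1 < v5
Number of elements in the longest chain: 4


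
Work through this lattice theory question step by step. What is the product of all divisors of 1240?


Divisors of 1240: [1, 2, 4, 5, 8, 10, 20, 31, 40, 62, 124, 155, 248, 310, 620, 1240]
Product = n^(d(n)/2) = 1240^(16/2)
Product = 5589506702973337600000000


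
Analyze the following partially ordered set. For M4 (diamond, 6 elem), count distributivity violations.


Distributive law: a ^ (b v c) = (a ^ b) v (a ^ c).
Check all 6^3 = 216 ordered triples (a,b,c).
  e.g. a=a1, b=a2, c=a3: lhs=a1 != rhs=0
  e.g. a=a1, b=a2, c=a4: lhs=a1 != rhs=0
Total violating triples: 24


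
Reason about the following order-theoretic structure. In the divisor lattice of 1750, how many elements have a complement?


An element a is complemented if some b has a meet b = bottom, a join b = top.
a is complemented iff gcd(a, n/a)=1, i.e. a is a unitary divisor of 1750.
Complemented elements: 1, 2, 7, 14, 125, 250, ... (2 more)
Count: 8


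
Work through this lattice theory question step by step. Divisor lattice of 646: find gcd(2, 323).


In a divisor lattice, meet = gcd (greatest common divisor).
By Euclidean algorithm or factoring: gcd(2,323) = 1


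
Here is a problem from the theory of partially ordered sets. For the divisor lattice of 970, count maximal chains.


A maximal chain goes from the minimum element to a maximal element via cover relations.
Counting all min-to-max paths in the cover graph.
Total maximal chains: 6


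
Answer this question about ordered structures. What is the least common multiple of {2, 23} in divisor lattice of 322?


In a divisor lattice, join = lcm (least common multiple).
Compute lcm iteratively: start with first element, then lcm(current, next).
Elements: [2, 23]
lcm(2,23) = 46
Final lcm = 46


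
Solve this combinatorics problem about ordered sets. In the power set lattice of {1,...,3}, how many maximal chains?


A maximal chain goes from the minimum element to a maximal element via cover relations.
Counting all min-to-max paths in the cover graph.
Total maximal chains: 6


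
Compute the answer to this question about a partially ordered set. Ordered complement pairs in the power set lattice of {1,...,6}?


Complement pair (a,b): a meet b = bottom, a join b = top.
Here: A intersect B = {} and A union B = {1,...,6}.
Pairs found: ({},{1,2,3,4,5,6}), ({1},{2,3,4,5,6}), ({2},{1,3,4,5,6}), ({3},{1,2,4,5,6}), ... (60 more)
Total ordered pairs: 64


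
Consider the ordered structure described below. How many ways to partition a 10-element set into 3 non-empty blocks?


S(n,k) = k*S(n-1,k) + S(n-1,k-1).
S(9,3) = 3025, S(9,2) = 255
S(10,3) = 3*3025 + 255 = 9075 + 255
S(10,3) = 9330


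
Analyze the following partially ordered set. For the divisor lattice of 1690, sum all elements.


sigma(n) = sum of divisors.
Divisors of 1690: [1, 2, 5, 10, 13, 26, 65, 130, 169, 338, 845, 1690]
Sum = 3294


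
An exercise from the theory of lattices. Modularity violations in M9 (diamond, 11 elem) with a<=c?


Modular law: if a <= c then a v (b ^ c) = (a v b) ^ c.
Check all triples (a,b,c) with a <= c among 11 elements.
This lattice is modular (diamonds M_m and their chain-products are modular).
Total violating triples: 0


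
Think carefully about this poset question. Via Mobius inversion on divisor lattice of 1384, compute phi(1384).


phi(n) = n * prod_{p|n} (1 - 1/p).
Prime divisors of 1384: [2, 173]
phi(1384) = 1384 * (1 - 1/2) * (1 - 1/173)
phi(1384) = 688


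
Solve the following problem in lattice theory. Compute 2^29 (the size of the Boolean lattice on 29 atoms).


Power set = 2^n.
2^29 = 536870912


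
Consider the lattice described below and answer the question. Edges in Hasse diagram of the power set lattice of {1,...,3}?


A cover relation a -< b holds when a < b with no c strictly between.
Cover relations:
  {} -< {1}
  {} -< {2}
  {} -< {3}
  {1} -< {1,2}
  {1} -< {1,3}
  {2} -< {1,2}
  {2} -< {2,3}
  {3} -< {1,3}
  ...4 more
Total: 12


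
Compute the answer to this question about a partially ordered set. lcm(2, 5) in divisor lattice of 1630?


Join=lcm.
gcd(2,5)=1
lcm=10


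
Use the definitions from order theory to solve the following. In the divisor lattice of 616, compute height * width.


Height = length of longest chain minus 1; width = size of largest antichain.
A maximum chain: 1 | 11 | 77 | 154 | 308 | 616  (height 5).
A maximum antichain: {4, 14, 22, 77}  (width 4).
Product = 5 * 4 = 20


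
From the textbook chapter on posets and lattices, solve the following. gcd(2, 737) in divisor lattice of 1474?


Meet=gcd.
gcd(2,737)=1


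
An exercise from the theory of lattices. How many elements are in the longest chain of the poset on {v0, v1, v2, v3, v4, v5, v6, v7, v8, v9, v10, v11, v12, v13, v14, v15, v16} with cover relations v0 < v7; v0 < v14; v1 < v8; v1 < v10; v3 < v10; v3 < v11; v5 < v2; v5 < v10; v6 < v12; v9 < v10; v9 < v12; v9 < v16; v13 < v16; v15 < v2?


A chain is a totally ordered subset; we count the number of elements in a maximum chain.
Compute, for each element x, the size of the longest chain ending at x:
  v0: 1
  v1: 1
  v3: 1
  v4: 1
  v5: 1
  v6: 1
  ...
A maximum chain: v5 < v2
Number of elements in the longest chain: 2


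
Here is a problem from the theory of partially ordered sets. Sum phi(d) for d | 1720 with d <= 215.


Divisors of 1720 up to 215: [1, 2, 4, 5, 8, 10, 20, 40, 43, 86, 172, 215]
phi values: [1, 1, 2, 4, 4, 4, 8, 16, 42, 42, 84, 168]
Sum = 376


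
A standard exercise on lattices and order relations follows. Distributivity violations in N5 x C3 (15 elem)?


Distributive law: a ^ (b v c) = (a ^ b) v (a ^ c).
Check all 15^3 = 3375 ordered triples (a,b,c).
  e.g. a=(b,0), b=(a,0), c=(c,0): lhs=(b,0) != rhs=(a,0)
  e.g. a=(b,0), b=(a,0), c=(c,1): lhs=(b,0) != rhs=(a,0)
Total violating triples: 54


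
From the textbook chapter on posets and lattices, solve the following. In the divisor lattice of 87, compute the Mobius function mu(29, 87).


In a divisor lattice, mu(a,b) = mu(b/a) where mu is the classical Mobius function.
b/a = 87/29 = 3
Prime factorization of 3: primes [3]
3 is squarefree with 1 prime factor(s), so mu(3) = (-1)^1 = -1


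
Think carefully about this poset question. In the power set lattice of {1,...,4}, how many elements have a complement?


An element a is complemented if some b has a meet b = bottom, a join b = top.
every subset A has complement S\A, so all elements are complemented.
Complemented elements: {}, {1}, {2}, {3}, {4}, {1,2}, ... (10 more)
Count: 16


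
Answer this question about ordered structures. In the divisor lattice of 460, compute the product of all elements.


Divisors of 460: [1, 2, 4, 5, 10, 20, 23, 46, 92, 115, 230, 460]
Product = n^(d(n)/2) = 460^(12/2)
Product = 9474296896000000


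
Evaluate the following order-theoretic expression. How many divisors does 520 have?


Divisors of 520: [1, 2, 4, 5, 8, 10, 13, 20, 26, 40, 52, 65, 104, 130, 260, 520]
Count: 16


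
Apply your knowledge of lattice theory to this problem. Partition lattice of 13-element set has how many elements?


B(n) = number of set partitions of an n-element set.
B(n) satisfies the recurrence: B(n+1) = sum_k C(n,k)*B(k).
B(13) = 27644437


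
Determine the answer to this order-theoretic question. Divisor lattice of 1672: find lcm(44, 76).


In a divisor lattice, join = lcm (least common multiple).
gcd(44,76) = 4
lcm(44,76) = 44*76/gcd = 3344/4 = 836


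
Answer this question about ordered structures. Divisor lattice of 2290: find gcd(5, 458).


In a divisor lattice, meet = gcd (greatest common divisor).
By Euclidean algorithm or factoring: gcd(5,458) = 1


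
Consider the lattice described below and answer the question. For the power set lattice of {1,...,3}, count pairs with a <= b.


The order relation is {(a,b) : a <= b}, reflexive so it includes (a,a).
Examples: ({},{}), ({},{1,2}), ({},{1,2,3}), ({},{1,3}), ({},{1}), ...
Total ordered pairs: 27


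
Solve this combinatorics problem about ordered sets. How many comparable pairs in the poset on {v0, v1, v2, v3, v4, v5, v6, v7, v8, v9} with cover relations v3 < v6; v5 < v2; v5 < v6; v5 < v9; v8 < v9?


A comparable pair {a,b} has a < b or b < a in the order.
Count unordered pairs where one element is strictly below the other.
Examples: {v2,v5}, {v3,v6}, {v5,v6}, {v5,v9}, ...
Total comparable pairs: 5


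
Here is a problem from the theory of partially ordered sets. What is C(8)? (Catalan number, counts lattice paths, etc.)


C(n) = C(2n, n) / (n+1).
C(16, 8) = 12870
C(8) = 12870 / 9 = 1430


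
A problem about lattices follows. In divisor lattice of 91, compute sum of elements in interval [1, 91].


Interval [1,91] in divisors of 91: [1, 7, 13, 91]
Sum = 112


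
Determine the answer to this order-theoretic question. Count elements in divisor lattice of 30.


Divisors of 30: [1, 2, 3, 5, 6, 10, 15, 30]
Count: 8


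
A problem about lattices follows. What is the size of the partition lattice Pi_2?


B(n) = number of set partitions of an n-element set.
B(n) satisfies the recurrence: B(n+1) = sum_k C(n,k)*B(k).
B(2) = 2


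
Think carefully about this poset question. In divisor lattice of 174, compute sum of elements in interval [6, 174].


Interval [6,174] in divisors of 174: [6, 174]
Sum = 180


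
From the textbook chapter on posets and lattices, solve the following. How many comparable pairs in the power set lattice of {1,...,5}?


A comparable pair {a,b} has a < b or b < a in the order.
Count unordered pairs where one element is strictly below the other.
Examples: {{},{1}}, {{},{2}}, {{},{3}}, {{},{4}}, ...
Total comparable pairs: 211


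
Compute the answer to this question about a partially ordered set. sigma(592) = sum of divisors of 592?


sigma(n) = sum of divisors.
Divisors of 592: [1, 2, 4, 8, 16, 37, 74, 148, 296, 592]
Sum = 1178


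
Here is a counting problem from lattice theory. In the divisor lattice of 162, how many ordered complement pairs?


Complement pair (a,b): a meet b = bottom, a join b = top.
Here: gcd(a,b)=1 and lcm(a,b)=162, i.e. a*b=162 with a,b coprime.
Pairs found: (1,162), (2,81), (81,2), (162,1)
Total ordered pairs: 4


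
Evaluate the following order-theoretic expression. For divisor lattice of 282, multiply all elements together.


Divisors of 282: [1, 2, 3, 6, 47, 94, 141, 282]
Product = n^(d(n)/2) = 282^(8/2)
Product = 6324066576


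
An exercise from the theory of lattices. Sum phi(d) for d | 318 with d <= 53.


Divisors of 318 up to 53: [1, 2, 3, 6, 53]
phi values: [1, 1, 2, 2, 52]
Sum = 58


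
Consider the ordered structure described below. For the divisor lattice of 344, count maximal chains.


A maximal chain goes from the minimum element to a maximal element via cover relations.
Counting all min-to-max paths in the cover graph.
Total maximal chains: 4


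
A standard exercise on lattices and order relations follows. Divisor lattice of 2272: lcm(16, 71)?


Join=lcm.
gcd(16,71)=1
lcm=1136


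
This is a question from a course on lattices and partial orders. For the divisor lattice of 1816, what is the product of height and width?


Height = length of longest chain minus 1; width = size of largest antichain.
A maximum chain: 1 | 227 | 454 | 908 | 1816  (height 4).
A maximum antichain: {2, 227}  (width 2).
Product = 4 * 2 = 8


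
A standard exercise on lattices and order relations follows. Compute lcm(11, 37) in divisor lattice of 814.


In a divisor lattice, join = lcm (least common multiple).
gcd(11,37) = 1
lcm(11,37) = 11*37/gcd = 407/1 = 407


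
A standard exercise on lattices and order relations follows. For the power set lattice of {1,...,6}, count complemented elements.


An element a is complemented if some b has a meet b = bottom, a join b = top.
every subset A has complement S\A, so all elements are complemented.
Complemented elements: {}, {1}, {2}, {3}, {4}, {5}, ... (58 more)
Count: 64


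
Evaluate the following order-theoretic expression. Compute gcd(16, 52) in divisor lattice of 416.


In a divisor lattice, meet = gcd (greatest common divisor).
By Euclidean algorithm or factoring: gcd(16,52) = 4


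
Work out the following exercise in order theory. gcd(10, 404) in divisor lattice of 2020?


Meet=gcd.
gcd(10,404)=2


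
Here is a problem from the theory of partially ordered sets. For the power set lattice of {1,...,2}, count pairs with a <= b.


The order relation is {(a,b) : a <= b}, reflexive so it includes (a,a).
Examples: ({},{}), ({},{1,2}), ({},{1}), ({},{2}), ({1,2},{1,2}), ...
Total ordered pairs: 9


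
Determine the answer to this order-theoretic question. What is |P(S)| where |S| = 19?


Power set = 2^n.
2^19 = 524288


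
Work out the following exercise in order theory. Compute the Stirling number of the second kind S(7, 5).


S(n,k) = k*S(n-1,k) + S(n-1,k-1).
S(6,5) = 15, S(6,4) = 65
S(7,5) = 5*15 + 65 = 75 + 65
S(7,5) = 140


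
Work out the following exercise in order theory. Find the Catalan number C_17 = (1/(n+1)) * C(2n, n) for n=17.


C(n) = C(2n, n) / (n+1).
C(34, 17) = 2333606220
C(17) = 2333606220 / 18 = 129644790


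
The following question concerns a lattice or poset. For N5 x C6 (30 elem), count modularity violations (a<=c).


Modular law: if a <= c then a v (b ^ c) = (a v b) ^ c.
Check all triples (a,b,c) with a <= c among 30 elements.
  e.g. a=(a,0), b=(c,0), c=(b,0): lhs=(a,0) != rhs=(b,0)
  e.g. a=(a,0), b=(c,1), c=(b,0): lhs=(a,0) != rhs=(b,0)
Total violating triples: 126


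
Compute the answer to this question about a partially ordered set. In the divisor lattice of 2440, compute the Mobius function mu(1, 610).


In a divisor lattice, mu(a,b) = mu(b/a) where mu is the classical Mobius function.
b/a = 610/1 = 610
Prime factorization of 610: primes [2, 5, 61]
610 is squarefree with 3 prime factor(s), so mu(610) = (-1)^3 = -1


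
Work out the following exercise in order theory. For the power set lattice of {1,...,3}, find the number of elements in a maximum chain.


A chain is a totally ordered subset; we count the number of elements in a maximum chain.
Compute, for each element x, the size of the longest chain ending at x:
  {}: 1
  {1}: 2
  {2}: 2
  {3}: 2
  {1,2}: 3
  {1,3}: 3
  ...
A maximum chain: {} < {1} < {1,2} < {1,2,3}
Number of elements in the longest chain: 4


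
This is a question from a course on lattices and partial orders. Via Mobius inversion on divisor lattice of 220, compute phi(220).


phi(n) = n * prod_{p|n} (1 - 1/p).
Prime divisors of 220: [2, 5, 11]
phi(220) = 220 * (1 - 1/2) * (1 - 1/5) * (1 - 1/11)
phi(220) = 80


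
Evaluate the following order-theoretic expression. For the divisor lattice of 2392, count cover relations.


A cover relation a -< b holds when a < b with no c strictly between.
Cover relations:
  1 -< 2
  1 -< 13
  1 -< 23
  2 -< 4
  2 -< 26
  2 -< 46
  4 -< 8
  4 -< 52
  ...20 more
Total: 28


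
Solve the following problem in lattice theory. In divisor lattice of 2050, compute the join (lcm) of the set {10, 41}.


In a divisor lattice, join = lcm (least common multiple).
Compute lcm iteratively: start with first element, then lcm(current, next).
Elements: [10, 41]
lcm(10,41) = 410
Final lcm = 410


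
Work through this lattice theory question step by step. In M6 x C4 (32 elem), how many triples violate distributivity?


Distributive law: a ^ (b v c) = (a ^ b) v (a ^ c).
Check all 32^3 = 32768 ordered triples (a,b,c).
  e.g. a=(a1,0), b=(a2,0), c=(a3,0): lhs=(a1,0) != rhs=(0,0)
  e.g. a=(a1,0), b=(a2,0), c=(a3,1): lhs=(a1,0) != rhs=(0,0)
Total violating triples: 7680


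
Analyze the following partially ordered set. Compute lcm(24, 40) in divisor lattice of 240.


In a divisor lattice, join = lcm (least common multiple).
gcd(24,40) = 8
lcm(24,40) = 24*40/gcd = 960/8 = 120


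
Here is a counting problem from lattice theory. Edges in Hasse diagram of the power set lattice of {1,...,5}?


A cover relation a -< b holds when a < b with no c strictly between.
Cover relations:
  {} -< {1}
  {} -< {2}
  {} -< {3}
  {} -< {4}
  {} -< {5}
  {1} -< {1,2}
  {1} -< {1,3}
  {1} -< {1,4}
  ...72 more
Total: 80


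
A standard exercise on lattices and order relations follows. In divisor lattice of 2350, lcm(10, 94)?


Join=lcm.
gcd(10,94)=2
lcm=470


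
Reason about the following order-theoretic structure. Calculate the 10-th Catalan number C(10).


C(n) = C(2n, n) / (n+1).
C(20, 10) = 184756
C(10) = 184756 / 11 = 16796


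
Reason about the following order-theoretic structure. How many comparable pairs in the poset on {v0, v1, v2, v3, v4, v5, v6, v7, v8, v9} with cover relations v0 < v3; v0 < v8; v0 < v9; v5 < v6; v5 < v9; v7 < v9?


A comparable pair {a,b} has a < b or b < a in the order.
Count unordered pairs where one element is strictly below the other.
Examples: {v0,v3}, {v0,v8}, {v0,v9}, {v5,v6}, ...
Total comparable pairs: 6
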